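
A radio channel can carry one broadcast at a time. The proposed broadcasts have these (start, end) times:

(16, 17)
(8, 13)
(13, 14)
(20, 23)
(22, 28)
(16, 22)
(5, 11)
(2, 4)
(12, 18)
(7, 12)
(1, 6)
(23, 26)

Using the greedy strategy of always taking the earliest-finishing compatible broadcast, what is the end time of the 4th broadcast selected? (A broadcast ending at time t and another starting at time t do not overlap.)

17

By end time: (2,4), (1,6), (5,11), (7,12), (8,13), (13,14), (16,17), (12,18), (16,22), (20,23), (23,26), (22,28).
Pick (2,4); next start ≥ 4 → (5,11); next start ≥ 11 → (13,14); next start ≥ 14 → (16,17); next start ≥ 17 → (20,23); next start ≥ 23 → (23,26).
Selected: (2,4) (5,11) (13,14) (16,17) (20,23) (23,26)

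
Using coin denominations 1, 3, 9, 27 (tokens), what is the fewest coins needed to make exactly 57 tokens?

Greedy: take as many of the largest coin as possible, then repeat with the remainder.
57 − 2×27→3 − 1×3→0
Total coins = 2 + 1 = 3

3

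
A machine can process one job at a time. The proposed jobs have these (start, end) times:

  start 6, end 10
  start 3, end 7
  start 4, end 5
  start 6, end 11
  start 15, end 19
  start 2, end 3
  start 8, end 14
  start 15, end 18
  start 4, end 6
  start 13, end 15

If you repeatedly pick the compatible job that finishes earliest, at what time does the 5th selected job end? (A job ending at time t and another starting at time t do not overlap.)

By end time: (2,3), (4,5), (4,6), (3,7), (6,10), (6,11), (8,14), (13,15), (15,18), (15,19).
Pick (2,3); next start ≥ 3 → (4,5); next start ≥ 5 → (6,10); next start ≥ 10 → (13,15); next start ≥ 15 → (15,18).
Selected: (2,3) (4,5) (6,10) (13,15) (15,18)

18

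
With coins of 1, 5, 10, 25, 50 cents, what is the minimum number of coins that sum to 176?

5

Use the largest denomination that fits, subtract, and repeat.
176 = 3×50 + 1×25 + 1×1
Total coins = 3 + 1 + 1 = 5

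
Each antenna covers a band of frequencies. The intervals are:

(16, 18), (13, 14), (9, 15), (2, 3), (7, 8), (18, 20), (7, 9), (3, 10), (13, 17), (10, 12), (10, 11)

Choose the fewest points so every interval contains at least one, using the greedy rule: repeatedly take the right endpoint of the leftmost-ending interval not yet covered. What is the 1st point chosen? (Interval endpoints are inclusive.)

Process intervals by earliest right end; each time one isn't hit yet, stab at its right endpoint.
Sorted: [2,3] [7,8] [7,9] [3,10] [10,11] [10,12] [13,14] [9,15] [13,17] [16,18] [18,20]
{[2,3]} hit by 3; {[7,8],[7,9],[3,10]} hit by 8; {[10,11],[10,12]} hit by 11; {[13,14],[9,15],[13,17]} hit by 14; {[16,18],[18,20]} hit by 18.
Points: 3, 8, 11, 14, 18 (5 total).

3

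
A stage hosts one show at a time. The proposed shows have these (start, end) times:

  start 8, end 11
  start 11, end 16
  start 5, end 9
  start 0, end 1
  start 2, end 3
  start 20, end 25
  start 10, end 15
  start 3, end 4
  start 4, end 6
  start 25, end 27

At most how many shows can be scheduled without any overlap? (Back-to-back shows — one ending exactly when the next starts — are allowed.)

8

Sorted by end: (0,1)  (2,3)  (3,4)  (4,6)  (5,9)  (8,11)  (10,15)  (11,16)  (20,25)  (25,27)
take (0,1); take (2,3); take (3,4); take (4,6); skip (5,9); take (8,11); take (11,16); take (20,25); take (25,27).
Selected 8 shows.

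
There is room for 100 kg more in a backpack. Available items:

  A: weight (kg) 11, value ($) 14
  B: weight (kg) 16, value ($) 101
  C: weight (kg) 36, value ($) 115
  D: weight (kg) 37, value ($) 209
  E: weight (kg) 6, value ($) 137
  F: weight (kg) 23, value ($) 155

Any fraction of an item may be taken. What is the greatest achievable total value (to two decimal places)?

Greedy by value/weight ratio, highest first.
Order: E (137/6=22.83) > F (155/23=6.74) > B (101/16=6.31) > D (209/37=5.65) > C (115/36=3.19) > A (14/11=1.27)
Fill: take E (6 @ 137) → take F (23 @ 155) → take B (16 @ 101) → take D (37 @ 209) → take 18/36 of C → 57.50; 100/100 used.
Total value = 659.50

659.50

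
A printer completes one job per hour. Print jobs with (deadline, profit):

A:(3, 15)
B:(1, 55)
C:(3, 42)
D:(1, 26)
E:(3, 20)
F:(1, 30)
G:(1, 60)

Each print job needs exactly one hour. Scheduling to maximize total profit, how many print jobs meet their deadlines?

3

Profit order: G=60 B=55 C=42 F=30 D=26 E=20 A=15
Assign: G→slot 1, B skipped, C→slot 3, F skipped, D skipped, E→slot 2, A skipped.
Slots: [1:G] [2:E] [3:C]
3 of 7 scheduled.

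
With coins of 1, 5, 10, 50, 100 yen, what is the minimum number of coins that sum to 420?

Greedy: take as many of the largest coin as possible, then repeat with the remainder.
420 − 4×100→20 − 2×10→0
Total coins = 4 + 2 = 6

6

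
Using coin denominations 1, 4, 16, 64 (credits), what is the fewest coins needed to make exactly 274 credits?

7

Greedy: take as many of the largest coin as possible, then repeat with the remainder.
274 − 4×64→18 − 1×16→2 − 2×1→0
Total coins = 4 + 1 + 2 = 7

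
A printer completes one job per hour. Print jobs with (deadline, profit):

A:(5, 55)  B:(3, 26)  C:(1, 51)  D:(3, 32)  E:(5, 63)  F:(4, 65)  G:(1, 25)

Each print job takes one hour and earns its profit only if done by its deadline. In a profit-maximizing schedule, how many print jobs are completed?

5

Sort by profit descending; place each in the latest free slot ≤ its deadline.
By profit: F(d4,65), E(d5,63), A(d5,55), C(d1,51), D(d3,32), B(d3,26), G(d1,25)
F→slot 4; E→slot 5; A→slot 3; C→slot 1; D→slot 2; B skipped; G skipped.
5 of 7 scheduled.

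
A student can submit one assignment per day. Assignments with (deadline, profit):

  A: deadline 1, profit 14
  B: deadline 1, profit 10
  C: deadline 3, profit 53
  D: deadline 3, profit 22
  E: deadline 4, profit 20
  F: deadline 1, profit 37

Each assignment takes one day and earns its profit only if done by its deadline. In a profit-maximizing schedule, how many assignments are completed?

Sort by profit descending; place each in the latest free slot ≤ its deadline.
By profit: C(d3,53), F(d1,37), D(d3,22), E(d4,20), A(d1,14), B(d1,10)
C→slot 3; F→slot 1; D→slot 2; E→slot 4; A skipped; B skipped.
4 of 6 scheduled.

4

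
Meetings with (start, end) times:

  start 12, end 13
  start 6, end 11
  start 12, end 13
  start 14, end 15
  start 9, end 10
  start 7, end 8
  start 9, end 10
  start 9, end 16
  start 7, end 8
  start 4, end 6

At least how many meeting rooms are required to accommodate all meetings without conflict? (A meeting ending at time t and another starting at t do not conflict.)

The answer is the maximum number of intervals overlapping at any instant.
starts: [4, 6, 7, 7, 9, 9, 9, 12, 12, 14]
ends:   [6, 8, 8, 10, 10, 11, 13, 13, 15, 16]
s4→1 e6→0 s6→1 s7→2 s7→3 e8→2 e8→1 s9→2 s9→3 s9→4  — peak 4.

4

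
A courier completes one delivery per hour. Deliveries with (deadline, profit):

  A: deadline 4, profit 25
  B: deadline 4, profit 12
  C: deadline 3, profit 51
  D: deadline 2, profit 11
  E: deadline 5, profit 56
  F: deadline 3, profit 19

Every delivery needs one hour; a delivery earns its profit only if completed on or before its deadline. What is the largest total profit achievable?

By profit: E(d5,56), C(d3,51), A(d4,25), F(d3,19), B(d4,12), D(d2,11)
E→slot 5; C→slot 3; A→slot 4; F→slot 2; B→slot 1; D skipped.
Profit = 12 + 19 + 51 + 25 + 56 = 163

163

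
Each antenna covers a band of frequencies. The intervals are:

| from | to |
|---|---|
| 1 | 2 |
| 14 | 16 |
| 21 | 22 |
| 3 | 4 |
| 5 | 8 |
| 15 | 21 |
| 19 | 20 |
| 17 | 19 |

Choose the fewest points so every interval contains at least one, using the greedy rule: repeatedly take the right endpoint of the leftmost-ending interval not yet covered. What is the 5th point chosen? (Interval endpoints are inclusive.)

Sorted: [1,2] [3,4] [5,8] [14,16] [17,19] [19,20] [15,21] [21,22]
{[1,2]} hit by 2; {[3,4]} hit by 4; {[5,8]} hit by 8; {[14,16]} hit by 16; {[17,19],[19,20],[15,21]} hit by 19; {[21,22]} hit by 22.
Points: 2, 4, 8, 16, 19, 22 (6 total).

19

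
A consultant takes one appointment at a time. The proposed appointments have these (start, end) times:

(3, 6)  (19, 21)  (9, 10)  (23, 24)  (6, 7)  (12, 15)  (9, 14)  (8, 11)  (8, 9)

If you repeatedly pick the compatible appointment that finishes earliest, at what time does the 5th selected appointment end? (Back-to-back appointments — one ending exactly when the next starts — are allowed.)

By end time: (3,6), (6,7), (8,9), (9,10), (8,11), (9,14), (12,15), (19,21), (23,24).
Pick (3,6); next start ≥ 6 → (6,7); next start ≥ 7 → (8,9); next start ≥ 9 → (9,10); next start ≥ 10 → (12,15); next start ≥ 15 → (19,21); next start ≥ 21 → (23,24).
Selected: (3,6) (6,7) (8,9) (9,10) (12,15) (19,21) (23,24)

15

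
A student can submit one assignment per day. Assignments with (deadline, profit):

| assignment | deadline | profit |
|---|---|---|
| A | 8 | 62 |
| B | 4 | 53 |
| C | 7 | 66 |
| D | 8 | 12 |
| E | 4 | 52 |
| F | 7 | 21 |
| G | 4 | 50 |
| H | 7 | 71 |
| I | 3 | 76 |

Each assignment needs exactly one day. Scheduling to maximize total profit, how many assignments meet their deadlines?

Profit order: I=76 H=71 C=66 A=62 B=53 E=52 G=50 F=21 D=12
Assign: I→slot 3, H→slot 7, C→slot 6, A→slot 8, B→slot 4, E→slot 2, G→slot 1, F→slot 5, D skipped.
Slots: [1:G] [2:E] [3:I] [4:B] [5:F] [6:C] [7:H] [8:A]
8 of 9 scheduled.

8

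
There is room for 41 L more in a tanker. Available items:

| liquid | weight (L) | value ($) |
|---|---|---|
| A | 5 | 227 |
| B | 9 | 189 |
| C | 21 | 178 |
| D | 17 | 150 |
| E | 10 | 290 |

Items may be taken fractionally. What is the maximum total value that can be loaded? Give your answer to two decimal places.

856.00

Order: A (227/5=45.40) > E (290/10=29.00) > B (189/9=21.00) > D (150/17=8.82) > C (178/21=8.48)
Fill: take A (5 @ 227) → take E (10 @ 290) → take B (9 @ 189) → take D (17 @ 150); 41/41 used.
Total value = 856.00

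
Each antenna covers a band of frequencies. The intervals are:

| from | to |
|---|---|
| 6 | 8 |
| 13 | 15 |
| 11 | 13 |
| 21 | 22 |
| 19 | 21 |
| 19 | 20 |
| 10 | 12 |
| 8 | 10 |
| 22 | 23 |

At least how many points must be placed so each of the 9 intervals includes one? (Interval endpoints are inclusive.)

5

Process intervals by earliest right end; each time one isn't hit yet, stab at its right endpoint.
By right end: [6,8]  [8,10]  [10,12]  [11,13]  [13,15]  [19,20]  [19,21]  [21,22]  [22,23]
[6,8] uncovered → point at 8; [10,12] uncovered → point at 12; [13,15] uncovered → point at 15; [19,20] uncovered → point at 20; [21,22] uncovered → point at 22.
Points: 8, 12, 15, 20, 22 (5 total).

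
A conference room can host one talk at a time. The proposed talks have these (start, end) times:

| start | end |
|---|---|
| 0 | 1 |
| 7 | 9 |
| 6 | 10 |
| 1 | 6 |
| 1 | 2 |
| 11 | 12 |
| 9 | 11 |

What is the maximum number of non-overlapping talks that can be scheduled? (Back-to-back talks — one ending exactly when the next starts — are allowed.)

By end time: (0,1), (1,2), (1,6), (7,9), (6,10), (9,11), (11,12).
Pick (0,1); next start ≥ 1 → (1,2); next start ≥ 2 → (7,9); next start ≥ 9 → (9,11); next start ≥ 11 → (11,12).
Selected 5 talks.

5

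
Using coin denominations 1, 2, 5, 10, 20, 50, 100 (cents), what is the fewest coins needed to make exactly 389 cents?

Greedy: take as many of the largest coin as possible, then repeat with the remainder.
389 − 3×100→89 − 1×50→39 − 1×20→19 − 1×10→9 − 1×5→4 − 2×2→0
Total coins = 3 + 1 + 1 + 1 + 1 + 2 = 9

9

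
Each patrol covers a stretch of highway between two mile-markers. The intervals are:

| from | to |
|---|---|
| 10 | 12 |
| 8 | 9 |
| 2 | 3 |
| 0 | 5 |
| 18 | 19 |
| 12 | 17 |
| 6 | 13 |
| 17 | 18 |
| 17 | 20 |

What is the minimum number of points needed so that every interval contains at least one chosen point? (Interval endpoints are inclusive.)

Sort by right endpoint; whenever an interval is uncovered, place a point at its right end.
Sorted: [2,3] [0,5] [8,9] [10,12] [6,13] [12,17] [17,18] [18,19] [17,20]
{[2,3],[0,5]} hit by 3; {[8,9]} hit by 9; {[10,12],[6,13],[12,17]} hit by 12; {[17,18],[18,19],[17,20]} hit by 18.
Points: 3, 9, 12, 18 (4 total).

4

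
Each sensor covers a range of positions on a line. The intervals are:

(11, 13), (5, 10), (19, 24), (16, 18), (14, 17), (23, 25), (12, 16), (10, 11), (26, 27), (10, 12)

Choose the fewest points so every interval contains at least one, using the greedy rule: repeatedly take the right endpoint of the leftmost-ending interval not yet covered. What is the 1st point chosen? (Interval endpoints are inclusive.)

Sort by right endpoint; whenever an interval is uncovered, place a point at its right end.
By right end: [5,10]  [10,11]  [10,12]  [11,13]  [12,16]  [14,17]  [16,18]  [19,24]  [23,25]  [26,27]
[5,10] uncovered → point at 10; [11,13] uncovered → point at 13; [14,17] uncovered → point at 17; [19,24] uncovered → point at 24; [26,27] uncovered → point at 27.
Points: 10, 13, 17, 24, 27 (5 total).

10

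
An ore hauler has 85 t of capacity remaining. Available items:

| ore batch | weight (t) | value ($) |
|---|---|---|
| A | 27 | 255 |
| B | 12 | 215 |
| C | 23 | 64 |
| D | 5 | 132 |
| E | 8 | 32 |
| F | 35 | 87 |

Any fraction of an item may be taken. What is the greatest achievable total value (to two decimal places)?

Order: D (132/5=26.40) > B (215/12=17.92) > A (255/27=9.44) > E (32/8=4.00) > C (64/23=2.78) > F (87/35=2.49)
Fill: take D (5 @ 132) → take B (12 @ 215) → take A (27 @ 255) → take E (8 @ 32) → take C (23 @ 64) → take 10/35 of F → 24.86; 85/85 used.
Total value = 722.86

722.86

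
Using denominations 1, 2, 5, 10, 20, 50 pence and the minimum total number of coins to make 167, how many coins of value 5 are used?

Use the largest denomination that fits, subtract, and repeat.
167 − 3×50→17 − 1×10→7 − 1×5→2 − 1×2→0
Count of 5: 1

1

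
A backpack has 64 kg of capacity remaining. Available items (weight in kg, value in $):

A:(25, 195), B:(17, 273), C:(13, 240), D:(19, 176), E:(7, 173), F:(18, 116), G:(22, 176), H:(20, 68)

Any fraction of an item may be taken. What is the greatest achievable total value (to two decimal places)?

926.00

Order: E (173/7=24.71) > C (240/13=18.46) > B (273/17=16.06) > D (176/19=9.26) > G (176/22=8.00) > A (195/25=7.80) > F (116/18=6.44) > H (68/20=3.40)
Fill: take E (7 @ 173) → take C (13 @ 240) → take B (17 @ 273) → take D (19 @ 176) → take 8/22 of G → 64.00; 64/64 used.
Total value = 926.00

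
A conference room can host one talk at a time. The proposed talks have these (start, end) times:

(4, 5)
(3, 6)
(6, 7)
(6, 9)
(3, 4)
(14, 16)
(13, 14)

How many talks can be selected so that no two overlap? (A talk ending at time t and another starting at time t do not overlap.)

By end time: (3,4), (4,5), (3,6), (6,7), (6,9), (13,14), (14,16).
Pick (3,4); next start ≥ 4 → (4,5); next start ≥ 5 → (6,7); next start ≥ 7 → (13,14); next start ≥ 14 → (14,16).
Selected 5 talks.

5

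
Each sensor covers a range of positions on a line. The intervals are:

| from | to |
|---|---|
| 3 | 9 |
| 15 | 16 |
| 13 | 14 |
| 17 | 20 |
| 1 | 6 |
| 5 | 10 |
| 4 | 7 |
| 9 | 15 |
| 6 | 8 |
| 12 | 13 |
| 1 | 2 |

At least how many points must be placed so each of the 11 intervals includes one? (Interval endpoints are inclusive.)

5

Sort by right endpoint; whenever an interval is uncovered, place a point at its right end.
Sorted: [1,2] [1,6] [4,7] [6,8] [3,9] [5,10] [12,13] [13,14] [9,15] [15,16] [17,20]
{[1,2],[1,6]} hit by 2; {[4,7],[6,8],[3,9],[5,10]} hit by 7; {[12,13],[13,14],[9,15]} hit by 13; {[15,16]} hit by 16; {[17,20]} hit by 20.
Points: 2, 7, 13, 16, 20 (5 total).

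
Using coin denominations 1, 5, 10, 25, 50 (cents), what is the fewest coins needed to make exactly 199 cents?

199 − 3×50→49 − 1×25→24 − 2×10→4 − 4×1→0
Total coins = 3 + 1 + 2 + 4 = 10

10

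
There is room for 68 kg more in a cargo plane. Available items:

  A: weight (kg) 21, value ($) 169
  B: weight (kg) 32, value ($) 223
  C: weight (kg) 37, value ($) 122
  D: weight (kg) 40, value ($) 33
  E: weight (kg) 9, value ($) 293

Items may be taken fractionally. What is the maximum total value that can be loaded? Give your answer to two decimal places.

Greedy by value/weight ratio, highest first.
Ratios (sorted): E 32.56, A 8.05, B 6.97, C 3.30, D 0.82
take E (9 @ 293); take A (21 @ 169); take B (32 @ 223); take 6/37 of C → 19.78. Capacity used 68/68.
Total value = 704.78

704.78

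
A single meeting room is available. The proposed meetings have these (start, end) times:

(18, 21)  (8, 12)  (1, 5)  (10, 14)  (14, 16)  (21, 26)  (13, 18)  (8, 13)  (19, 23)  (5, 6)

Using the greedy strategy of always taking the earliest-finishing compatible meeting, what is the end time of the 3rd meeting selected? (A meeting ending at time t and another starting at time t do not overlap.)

Sorted by end: (1,5)  (5,6)  (8,12)  (8,13)  (10,14)  (14,16)  (13,18)  (18,21)  (19,23)  (21,26)
take (1,5); take (5,6); take (8,12); take (14,16); skip (13,18); take (18,21); take (21,26).
Selected: (1,5) (5,6) (8,12) (14,16) (18,21) (21,26)

12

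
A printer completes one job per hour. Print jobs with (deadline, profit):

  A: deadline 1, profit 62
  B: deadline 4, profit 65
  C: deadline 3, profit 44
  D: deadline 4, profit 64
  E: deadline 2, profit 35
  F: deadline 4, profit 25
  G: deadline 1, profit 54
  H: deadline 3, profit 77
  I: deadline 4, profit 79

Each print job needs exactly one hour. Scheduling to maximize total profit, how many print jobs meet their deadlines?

4

Profit order: I=79 H=77 B=65 D=64 A=62 G=54 C=44 E=35 F=25
Assign: I→slot 4, H→slot 3, B→slot 2, D→slot 1, A skipped, G skipped, C skipped, E skipped, F skipped.
Slots: [1:D] [2:B] [3:H] [4:I]
4 of 9 scheduled.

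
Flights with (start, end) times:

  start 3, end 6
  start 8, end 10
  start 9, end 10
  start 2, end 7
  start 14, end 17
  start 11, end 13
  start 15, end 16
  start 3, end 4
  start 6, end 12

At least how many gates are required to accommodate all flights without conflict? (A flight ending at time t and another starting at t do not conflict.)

starts: [2, 3, 3, 6, 8, 9, 11, 14, 15]
ends:   [4, 6, 7, 10, 10, 12, 13, 16, 17]
s2→1 s3→2 s3→3  — peak 3.

3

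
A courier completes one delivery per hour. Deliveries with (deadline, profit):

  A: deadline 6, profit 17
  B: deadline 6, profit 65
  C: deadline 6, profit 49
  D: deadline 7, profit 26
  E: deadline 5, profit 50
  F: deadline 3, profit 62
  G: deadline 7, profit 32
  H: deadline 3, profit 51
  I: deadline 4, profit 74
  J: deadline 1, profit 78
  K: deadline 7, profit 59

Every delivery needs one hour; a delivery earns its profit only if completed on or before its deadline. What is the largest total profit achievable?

439

Profit order: J=78 I=74 B=65 F=62 K=59 H=51 E=50 C=49 G=32 D=26 A=17
Assign: J→slot 1, I→slot 4, B→slot 6, F→slot 3, K→slot 7, H→slot 2, E→slot 5, C skipped, G skipped, D skipped, A skipped.
Slots: [1:J] [2:H] [3:F] [4:I] [5:E] [6:B] [7:K]
Profit = 78 + 51 + 62 + 74 + 50 + 65 + 59 = 439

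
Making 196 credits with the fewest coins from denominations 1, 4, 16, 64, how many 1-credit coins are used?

0

Use the largest denomination that fits, subtract, and repeat.
196 − 3×64→4 − 1×4→0
Count of 1: 0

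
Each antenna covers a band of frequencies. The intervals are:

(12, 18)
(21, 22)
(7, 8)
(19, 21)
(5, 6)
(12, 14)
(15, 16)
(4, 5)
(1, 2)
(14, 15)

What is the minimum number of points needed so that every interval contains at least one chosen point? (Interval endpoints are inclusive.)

Sorted: [1,2] [4,5] [5,6] [7,8] [12,14] [14,15] [15,16] [12,18] [19,21] [21,22]
{[1,2]} hit by 2; {[4,5],[5,6]} hit by 5; {[7,8]} hit by 8; {[12,14],[14,15]} hit by 14; {[15,16],[12,18]} hit by 16; {[19,21],[21,22]} hit by 21.
Points: 2, 5, 8, 14, 16, 21 (6 total).

6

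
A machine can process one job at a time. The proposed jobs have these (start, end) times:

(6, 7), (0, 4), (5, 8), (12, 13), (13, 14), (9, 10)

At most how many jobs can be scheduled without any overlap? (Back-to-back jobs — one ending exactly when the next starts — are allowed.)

5

Sort by end time and greedily take each interval whose start is ≥ the last chosen end.
Sorted by end: (0,4)  (6,7)  (5,8)  (9,10)  (12,13)  (13,14)
take (0,4); take (6,7); skip (5,8); take (9,10); take (12,13); take (13,14).
Selected 5 jobs.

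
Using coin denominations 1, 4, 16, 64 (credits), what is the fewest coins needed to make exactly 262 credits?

7

Use the largest denomination that fits, subtract, and repeat.
262 − 4×64→6 − 1×4→2 − 2×1→0
Total coins = 4 + 1 + 2 = 7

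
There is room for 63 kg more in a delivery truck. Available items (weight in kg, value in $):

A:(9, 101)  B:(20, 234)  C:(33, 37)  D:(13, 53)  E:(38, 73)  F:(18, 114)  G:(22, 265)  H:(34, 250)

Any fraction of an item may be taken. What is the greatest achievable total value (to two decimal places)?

Ratios (sorted): G 12.05, B 11.70, A 11.22, H 7.35, F 6.33, D 4.08, E 1.92, C 1.12
take G (22 @ 265); take B (20 @ 234); take A (9 @ 101); take 12/34 of H → 88.24. Capacity used 63/63.
Total value = 688.24

688.24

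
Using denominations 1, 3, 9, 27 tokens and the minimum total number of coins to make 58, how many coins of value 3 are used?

58 = 2×27 + 1×3 + 1×1
Count of 3: 1

1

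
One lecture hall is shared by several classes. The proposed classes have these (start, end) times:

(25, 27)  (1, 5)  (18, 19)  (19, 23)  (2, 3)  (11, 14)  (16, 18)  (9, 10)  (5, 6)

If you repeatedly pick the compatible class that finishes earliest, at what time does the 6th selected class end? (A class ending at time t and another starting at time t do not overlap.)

19

Sort by end time and greedily take each interval whose start is ≥ the last chosen end.
By end time: (2,3), (1,5), (5,6), (9,10), (11,14), (16,18), (18,19), (19,23), (25,27).
Pick (2,3); next start ≥ 3 → (5,6); next start ≥ 6 → (9,10); next start ≥ 10 → (11,14); next start ≥ 14 → (16,18); next start ≥ 18 → (18,19); next start ≥ 19 → (19,23); next start ≥ 23 → (25,27).
Selected: (2,3) (5,6) (9,10) (11,14) (16,18) (18,19) (19,23) (25,27)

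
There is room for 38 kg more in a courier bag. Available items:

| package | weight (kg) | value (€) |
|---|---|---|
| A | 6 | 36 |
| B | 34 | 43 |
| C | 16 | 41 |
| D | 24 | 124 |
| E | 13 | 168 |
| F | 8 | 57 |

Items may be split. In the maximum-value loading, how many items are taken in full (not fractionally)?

Ratios (sorted): E 12.92, F 7.12, A 6.00, D 5.17, C 2.56, B 1.26
take E (13 @ 168); take F (8 @ 57); take A (6 @ 36); take 11/24 of D → 56.83. Capacity used 38/38.
3 item(s) taken whole; one partial (take 11/24 of D).

3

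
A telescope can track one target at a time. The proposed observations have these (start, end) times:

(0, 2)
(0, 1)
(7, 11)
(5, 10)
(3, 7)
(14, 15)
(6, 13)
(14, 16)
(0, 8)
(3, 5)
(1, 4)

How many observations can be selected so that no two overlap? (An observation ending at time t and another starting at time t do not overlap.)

4

Sorted by end: (0,1)  (0,2)  (1,4)  (3,5)  (3,7)  (0,8)  (5,10)  (7,11)  (6,13)  (14,15)  (14,16)
take (0,1); take (1,4); skip (0,8); take (5,10); take (14,15).
Selected 4 observations.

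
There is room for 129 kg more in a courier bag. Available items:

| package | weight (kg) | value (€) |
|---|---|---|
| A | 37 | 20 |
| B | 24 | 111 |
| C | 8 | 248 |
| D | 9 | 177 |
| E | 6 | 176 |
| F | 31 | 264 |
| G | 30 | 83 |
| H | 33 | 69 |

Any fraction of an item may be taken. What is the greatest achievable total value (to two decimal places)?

Greedy by value/weight ratio, highest first.
Ratios (sorted): C 31.00, E 29.33, D 19.67, F 8.52, B 4.62, G 2.77, H 2.09, A 0.54
take C (8 @ 248); take E (6 @ 176); take D (9 @ 177); take F (31 @ 264); take B (24 @ 111); take G (30 @ 83); take 21/33 of H → 43.91. Capacity used 129/129.
Total value = 1102.91

1102.91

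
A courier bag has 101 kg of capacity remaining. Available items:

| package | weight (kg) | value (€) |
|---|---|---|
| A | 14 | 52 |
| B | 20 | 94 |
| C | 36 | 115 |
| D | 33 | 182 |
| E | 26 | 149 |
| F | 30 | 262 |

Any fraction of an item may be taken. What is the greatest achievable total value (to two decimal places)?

Ratios (sorted): F 8.73, E 5.73, D 5.52, B 4.70, A 3.71, C 3.19
take F (30 @ 262); take E (26 @ 149); take D (33 @ 182); take 12/20 of B → 56.40. Capacity used 101/101.
Total value = 649.40

649.40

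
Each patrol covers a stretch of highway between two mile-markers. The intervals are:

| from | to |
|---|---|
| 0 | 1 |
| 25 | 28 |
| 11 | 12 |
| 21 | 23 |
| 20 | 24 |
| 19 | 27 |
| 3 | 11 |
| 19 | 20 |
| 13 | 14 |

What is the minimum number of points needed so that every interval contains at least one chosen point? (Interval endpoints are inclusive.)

6

Process intervals by earliest right end; each time one isn't hit yet, stab at its right endpoint.
Sorted: [0,1] [3,11] [11,12] [13,14] [19,20] [21,23] [20,24] [19,27] [25,28]
{[0,1]} hit by 1; {[3,11],[11,12]} hit by 11; {[13,14]} hit by 14; {[19,20]} hit by 20; {[21,23],[20,24],[19,27]} hit by 23; {[25,28]} hit by 28.
Points: 1, 11, 14, 20, 23, 28 (6 total).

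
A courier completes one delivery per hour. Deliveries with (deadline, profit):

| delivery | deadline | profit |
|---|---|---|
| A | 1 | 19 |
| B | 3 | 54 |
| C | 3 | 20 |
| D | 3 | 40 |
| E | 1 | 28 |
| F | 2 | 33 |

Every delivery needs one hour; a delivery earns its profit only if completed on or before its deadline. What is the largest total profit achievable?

Take jobs in profit order; each goes to the latest open slot no later than its deadline.
Profit order: B=54 D=40 F=33 E=28 C=20 A=19
Assign: B→slot 3, D→slot 2, F→slot 1, E skipped, C skipped, A skipped.
Slots: [1:F] [2:D] [3:B]
Profit = 33 + 40 + 54 = 127

127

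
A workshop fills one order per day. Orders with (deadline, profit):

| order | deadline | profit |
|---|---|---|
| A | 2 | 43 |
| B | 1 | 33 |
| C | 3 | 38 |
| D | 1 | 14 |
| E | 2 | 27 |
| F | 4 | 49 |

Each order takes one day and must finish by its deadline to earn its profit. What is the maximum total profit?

163

Sort by profit descending; place each in the latest free slot ≤ its deadline.
Profit order: F=49 A=43 C=38 B=33 E=27 D=14
Assign: F→slot 4, A→slot 2, C→slot 3, B→slot 1, E skipped, D skipped.
Slots: [1:B] [2:A] [3:C] [4:F]
Profit = 33 + 43 + 38 + 49 = 163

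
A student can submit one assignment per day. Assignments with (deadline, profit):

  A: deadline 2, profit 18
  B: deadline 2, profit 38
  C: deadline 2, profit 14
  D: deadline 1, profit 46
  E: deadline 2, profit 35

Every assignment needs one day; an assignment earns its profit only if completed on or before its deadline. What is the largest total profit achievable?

Take jobs in profit order; each goes to the latest open slot no later than its deadline.
Profit order: D=46 B=38 E=35 A=18 C=14
Assign: D→slot 1, B→slot 2, E skipped, A skipped, C skipped.
Slots: [1:D] [2:B]
Profit = 46 + 38 = 84

84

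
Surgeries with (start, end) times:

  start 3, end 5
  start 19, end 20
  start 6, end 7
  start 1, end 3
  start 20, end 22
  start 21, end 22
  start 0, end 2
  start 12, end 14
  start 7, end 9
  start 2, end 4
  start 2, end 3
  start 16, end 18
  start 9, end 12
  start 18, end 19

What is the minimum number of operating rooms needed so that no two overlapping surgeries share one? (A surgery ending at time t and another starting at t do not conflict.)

3

The answer is the maximum number of intervals overlapping at any instant.
Events (time:±→running): 0:+→1 1:+→2 2:-→1 2:+→2 2:+→3 … peak 3.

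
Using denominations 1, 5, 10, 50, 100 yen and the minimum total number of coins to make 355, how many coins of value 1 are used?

0

Use the largest denomination that fits, subtract, and repeat.
355 = 3×100 + 1×50 + 1×5
Count of 1: 0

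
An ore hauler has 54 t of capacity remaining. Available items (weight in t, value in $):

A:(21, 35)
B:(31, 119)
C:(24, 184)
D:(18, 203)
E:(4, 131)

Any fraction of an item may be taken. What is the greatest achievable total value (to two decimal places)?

Sort by value per unit weight and fill in that order.
Order: E (131/4=32.75) > D (203/18=11.28) > C (184/24=7.67) > B (119/31=3.84) > A (35/21=1.67)
Fill: take E (4 @ 131) → take D (18 @ 203) → take C (24 @ 184) → take 8/31 of B → 30.71; 54/54 used.
Total value = 548.71

548.71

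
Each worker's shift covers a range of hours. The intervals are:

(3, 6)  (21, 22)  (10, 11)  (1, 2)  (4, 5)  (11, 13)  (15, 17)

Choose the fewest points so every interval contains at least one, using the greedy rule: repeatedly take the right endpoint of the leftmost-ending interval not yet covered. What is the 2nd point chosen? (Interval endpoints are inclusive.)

5

Process intervals by earliest right end; each time one isn't hit yet, stab at its right endpoint.
By right end: [1,2]  [4,5]  [3,6]  [10,11]  [11,13]  [15,17]  [21,22]
[1,2] uncovered → point at 2; [4,5] uncovered → point at 5; [10,11] uncovered → point at 11; [15,17] uncovered → point at 17; [21,22] uncovered → point at 22.
Points: 2, 5, 11, 17, 22 (5 total).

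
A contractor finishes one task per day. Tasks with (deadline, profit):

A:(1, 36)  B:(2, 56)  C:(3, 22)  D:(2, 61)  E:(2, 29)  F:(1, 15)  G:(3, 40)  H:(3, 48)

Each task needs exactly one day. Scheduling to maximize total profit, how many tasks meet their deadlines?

3

Profit order: D=61 B=56 H=48 G=40 A=36 E=29 C=22 F=15
Assign: D→slot 2, B→slot 1, H→slot 3, G skipped, A skipped, E skipped, C skipped, F skipped.
Slots: [1:B] [2:D] [3:H]
3 of 8 scheduled.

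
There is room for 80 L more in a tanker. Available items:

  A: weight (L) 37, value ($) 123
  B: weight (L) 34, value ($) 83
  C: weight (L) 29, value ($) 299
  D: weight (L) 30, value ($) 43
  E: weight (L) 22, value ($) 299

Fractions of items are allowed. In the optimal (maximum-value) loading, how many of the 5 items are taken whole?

2

Order: E (299/22=13.59) > C (299/29=10.31) > A (123/37=3.32) > B (83/34=2.44) > D (43/30=1.43)
Fill: take E (22 @ 299) → take C (29 @ 299) → take 29/37 of A → 96.41; 80/80 used.
2 item(s) taken whole; one partial (take 29/37 of A).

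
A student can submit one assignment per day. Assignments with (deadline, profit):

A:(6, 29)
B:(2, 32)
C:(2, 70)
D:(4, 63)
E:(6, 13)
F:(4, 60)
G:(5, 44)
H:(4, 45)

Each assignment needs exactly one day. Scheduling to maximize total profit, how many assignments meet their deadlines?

Sort by profit descending; place each in the latest free slot ≤ its deadline.
By profit: C(d2,70), D(d4,63), F(d4,60), H(d4,45), G(d5,44), B(d2,32), A(d6,29), E(d6,13)
C→slot 2; D→slot 4; F→slot 3; H→slot 1; G→slot 5; B skipped; A→slot 6; E skipped.
6 of 8 scheduled.

6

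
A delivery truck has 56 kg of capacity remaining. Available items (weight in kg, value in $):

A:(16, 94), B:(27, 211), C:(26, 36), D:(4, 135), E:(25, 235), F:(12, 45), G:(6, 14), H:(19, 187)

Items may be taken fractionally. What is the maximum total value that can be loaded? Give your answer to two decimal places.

Greedy by value/weight ratio, highest first.
Order: D (135/4=33.75) > H (187/19=9.84) > E (235/25=9.40) > B (211/27=7.81) > A (94/16=5.88) > F (45/12=3.75) > G (14/6=2.33) > C (36/26=1.38)
Fill: take D (4 @ 135) → take H (19 @ 187) → take E (25 @ 235) → take 8/27 of B → 62.52; 56/56 used.
Total value = 619.52

619.52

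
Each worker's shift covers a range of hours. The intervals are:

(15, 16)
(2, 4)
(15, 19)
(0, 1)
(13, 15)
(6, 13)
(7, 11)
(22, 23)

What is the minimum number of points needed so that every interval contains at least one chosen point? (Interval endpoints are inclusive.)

5

Process intervals by earliest right end; each time one isn't hit yet, stab at its right endpoint.
By right end: [0,1]  [2,4]  [7,11]  [6,13]  [13,15]  [15,16]  [15,19]  [22,23]
[0,1] uncovered → point at 1; [2,4] uncovered → point at 4; [7,11] uncovered → point at 11; [13,15] uncovered → point at 15; [22,23] uncovered → point at 23.
Points: 1, 4, 11, 15, 23 (5 total).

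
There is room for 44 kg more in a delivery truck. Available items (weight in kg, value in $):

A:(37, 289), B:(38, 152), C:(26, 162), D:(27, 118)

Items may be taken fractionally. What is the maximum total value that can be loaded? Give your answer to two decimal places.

Order: A (289/37=7.81) > C (162/26=6.23) > D (118/27=4.37) > B (152/38=4.00)
Fill: take A (37 @ 289) → take 7/26 of C → 43.62; 44/44 used.
Total value = 332.62

332.62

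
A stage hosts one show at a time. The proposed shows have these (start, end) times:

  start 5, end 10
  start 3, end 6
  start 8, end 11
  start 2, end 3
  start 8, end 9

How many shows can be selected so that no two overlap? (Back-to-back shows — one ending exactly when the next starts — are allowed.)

By end time: (2,3), (3,6), (8,9), (5,10), (8,11).
Pick (2,3); next start ≥ 3 → (3,6); next start ≥ 6 → (8,9).
Selected 3 shows.

3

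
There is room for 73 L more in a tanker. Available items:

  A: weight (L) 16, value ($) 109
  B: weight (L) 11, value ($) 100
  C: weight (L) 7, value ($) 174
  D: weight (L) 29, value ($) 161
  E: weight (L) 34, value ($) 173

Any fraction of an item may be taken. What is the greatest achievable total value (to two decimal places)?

Ratios (sorted): C 24.86, B 9.09, A 6.81, D 5.55, E 5.09
take C (7 @ 174); take B (11 @ 100); take A (16 @ 109); take D (29 @ 161); take 10/34 of E → 50.88. Capacity used 73/73.
Total value = 594.88

594.88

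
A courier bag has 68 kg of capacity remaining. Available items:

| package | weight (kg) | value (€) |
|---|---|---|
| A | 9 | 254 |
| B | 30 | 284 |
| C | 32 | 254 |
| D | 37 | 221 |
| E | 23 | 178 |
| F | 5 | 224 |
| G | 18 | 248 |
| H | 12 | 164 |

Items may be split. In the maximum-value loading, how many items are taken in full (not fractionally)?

Ratios (sorted): F 44.80, A 28.22, G 13.78, H 13.67, B 9.47, C 7.94, E 7.74, D 5.97
take F (5 @ 224); take A (9 @ 254); take G (18 @ 248); take H (12 @ 164); take 24/30 of B → 227.20. Capacity used 68/68.
4 item(s) taken whole; one partial (take 24/30 of B).

4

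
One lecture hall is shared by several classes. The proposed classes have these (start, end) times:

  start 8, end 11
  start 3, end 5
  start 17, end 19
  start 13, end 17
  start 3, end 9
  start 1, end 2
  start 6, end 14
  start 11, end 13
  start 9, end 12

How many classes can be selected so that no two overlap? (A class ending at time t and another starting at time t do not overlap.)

By end time: (1,2), (3,5), (3,9), (8,11), (9,12), (11,13), (6,14), (13,17), (17,19).
Pick (1,2); next start ≥ 2 → (3,5); next start ≥ 5 → (8,11); next start ≥ 11 → (11,13); next start ≥ 13 → (13,17); next start ≥ 17 → (17,19).
Selected 6 classes.

6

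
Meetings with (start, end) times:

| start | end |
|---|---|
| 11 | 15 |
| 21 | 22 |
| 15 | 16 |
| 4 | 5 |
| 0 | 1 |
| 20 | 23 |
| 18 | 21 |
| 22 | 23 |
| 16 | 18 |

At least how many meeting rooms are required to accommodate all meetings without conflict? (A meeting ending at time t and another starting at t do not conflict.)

Count concurrent intervals with a sweep; the peak is the room count.
Events (time:±→running): 0:+→1 1:-→0 4:+→1 5:-→0 11:+→1 15:-→0 15:+→1 16:-→0 16:+→1 18:-→0 18:+→1 20:+→2 … peak 2.

2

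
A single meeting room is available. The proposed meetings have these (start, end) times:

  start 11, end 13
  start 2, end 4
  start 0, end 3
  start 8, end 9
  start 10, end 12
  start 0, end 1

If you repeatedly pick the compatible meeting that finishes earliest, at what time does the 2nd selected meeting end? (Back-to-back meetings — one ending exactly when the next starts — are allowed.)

4

Sort by end time and greedily take each interval whose start is ≥ the last chosen end.
Sorted by end: (0,1)  (0,3)  (2,4)  (8,9)  (10,12)  (11,13)
take (0,1); take (2,4); take (8,9); take (10,12); skip (11,13).
Selected: (0,1) (2,4) (8,9) (10,12)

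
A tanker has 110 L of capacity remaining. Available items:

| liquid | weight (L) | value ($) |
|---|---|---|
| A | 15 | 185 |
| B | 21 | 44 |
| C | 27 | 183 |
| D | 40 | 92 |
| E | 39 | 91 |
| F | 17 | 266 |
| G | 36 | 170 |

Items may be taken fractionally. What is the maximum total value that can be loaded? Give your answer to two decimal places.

Sort by value per unit weight and fill in that order.
Order: F (266/17=15.65) > A (185/15=12.33) > C (183/27=6.78) > G (170/36=4.72) > E (91/39=2.33) > D (92/40=2.30) > B (44/21=2.10)
Fill: take F (17 @ 266) → take A (15 @ 185) → take C (27 @ 183) → take G (36 @ 170) → take 15/39 of E → 35.00; 110/110 used.
Total value = 839.00

839.00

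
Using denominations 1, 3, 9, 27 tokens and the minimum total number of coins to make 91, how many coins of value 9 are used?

1

Use the largest denomination that fits, subtract, and repeat.
91 − 3×27→10 − 1×9→1 − 1×1→0
Count of 9: 1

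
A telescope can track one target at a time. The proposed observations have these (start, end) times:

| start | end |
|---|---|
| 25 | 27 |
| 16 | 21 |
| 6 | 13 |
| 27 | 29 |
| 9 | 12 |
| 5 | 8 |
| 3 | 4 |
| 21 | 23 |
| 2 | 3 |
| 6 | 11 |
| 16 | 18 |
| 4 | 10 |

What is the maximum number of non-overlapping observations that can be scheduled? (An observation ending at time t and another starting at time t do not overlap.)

By end time: (2,3), (3,4), (5,8), (4,10), (6,11), (9,12), (6,13), (16,18), (16,21), (21,23), (25,27), (27,29).
Pick (2,3); next start ≥ 3 → (3,4); next start ≥ 4 → (5,8); next start ≥ 8 → (9,12); next start ≥ 12 → (16,18); next start ≥ 18 → (21,23); next start ≥ 23 → (25,27); next start ≥ 27 → (27,29).
Selected 8 observations.

8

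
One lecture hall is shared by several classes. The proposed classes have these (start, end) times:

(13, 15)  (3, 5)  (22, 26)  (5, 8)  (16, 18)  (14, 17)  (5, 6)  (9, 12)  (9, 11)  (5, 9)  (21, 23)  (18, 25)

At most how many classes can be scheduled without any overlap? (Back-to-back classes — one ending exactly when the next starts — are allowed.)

6

By end time: (3,5), (5,6), (5,8), (5,9), (9,11), (9,12), (13,15), (14,17), (16,18), (21,23), (18,25), (22,26).
Pick (3,5); next start ≥ 5 → (5,6); next start ≥ 6 → (9,11); next start ≥ 11 → (13,15); next start ≥ 15 → (16,18); next start ≥ 18 → (21,23).
Selected 6 classes.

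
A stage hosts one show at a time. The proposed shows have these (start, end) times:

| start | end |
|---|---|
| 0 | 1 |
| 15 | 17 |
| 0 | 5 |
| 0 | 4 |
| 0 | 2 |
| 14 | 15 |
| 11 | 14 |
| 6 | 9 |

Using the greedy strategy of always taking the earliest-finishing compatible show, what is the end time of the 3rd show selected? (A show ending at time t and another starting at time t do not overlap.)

14

Sorted by end: (0,1)  (0,2)  (0,4)  (0,5)  (6,9)  (11,14)  (14,15)  (15,17)
take (0,1); skip (0,4); take (6,9); take (11,14); take (14,15); take (15,17).
Selected: (0,1) (6,9) (11,14) (14,15) (15,17)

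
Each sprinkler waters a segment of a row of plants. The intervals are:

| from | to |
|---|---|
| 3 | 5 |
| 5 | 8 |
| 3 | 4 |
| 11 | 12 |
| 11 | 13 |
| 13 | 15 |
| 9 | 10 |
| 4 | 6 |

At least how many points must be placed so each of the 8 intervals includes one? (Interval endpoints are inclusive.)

Sort by right endpoint; whenever an interval is uncovered, place a point at its right end.
Sorted: [3,4] [3,5] [4,6] [5,8] [9,10] [11,12] [11,13] [13,15]
{[3,4],[3,5],[4,6]} hit by 4; {[5,8]} hit by 8; {[9,10]} hit by 10; {[11,12],[11,13]} hit by 12; {[13,15]} hit by 15.
Points: 4, 8, 10, 12, 15 (5 total).

5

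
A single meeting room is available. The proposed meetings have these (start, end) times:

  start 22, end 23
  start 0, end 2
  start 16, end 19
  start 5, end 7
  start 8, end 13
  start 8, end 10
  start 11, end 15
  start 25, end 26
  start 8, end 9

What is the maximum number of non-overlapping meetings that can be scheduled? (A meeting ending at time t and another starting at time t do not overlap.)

7

Sort by end time and greedily take each interval whose start is ≥ the last chosen end.
By end time: (0,2), (5,7), (8,9), (8,10), (8,13), (11,15), (16,19), (22,23), (25,26).
Pick (0,2); next start ≥ 2 → (5,7); next start ≥ 7 → (8,9); next start ≥ 9 → (11,15); next start ≥ 15 → (16,19); next start ≥ 19 → (22,23); next start ≥ 23 → (25,26).
Selected 7 meetings.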